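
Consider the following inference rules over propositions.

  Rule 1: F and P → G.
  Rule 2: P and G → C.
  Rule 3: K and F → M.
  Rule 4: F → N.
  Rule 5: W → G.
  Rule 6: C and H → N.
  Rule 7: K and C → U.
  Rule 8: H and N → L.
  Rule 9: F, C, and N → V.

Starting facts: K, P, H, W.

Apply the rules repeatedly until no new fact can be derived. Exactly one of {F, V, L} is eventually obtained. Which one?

W holds, so G follows (Rule 5).
From P and G, Rule 2 gives C.
C and H hold, so N follows (Rule 6).
H and N hold, so L follows (Rule 8).
No rule produces F, and it is not given. V would need F, C, and N (Rule 9), but F is never established.

L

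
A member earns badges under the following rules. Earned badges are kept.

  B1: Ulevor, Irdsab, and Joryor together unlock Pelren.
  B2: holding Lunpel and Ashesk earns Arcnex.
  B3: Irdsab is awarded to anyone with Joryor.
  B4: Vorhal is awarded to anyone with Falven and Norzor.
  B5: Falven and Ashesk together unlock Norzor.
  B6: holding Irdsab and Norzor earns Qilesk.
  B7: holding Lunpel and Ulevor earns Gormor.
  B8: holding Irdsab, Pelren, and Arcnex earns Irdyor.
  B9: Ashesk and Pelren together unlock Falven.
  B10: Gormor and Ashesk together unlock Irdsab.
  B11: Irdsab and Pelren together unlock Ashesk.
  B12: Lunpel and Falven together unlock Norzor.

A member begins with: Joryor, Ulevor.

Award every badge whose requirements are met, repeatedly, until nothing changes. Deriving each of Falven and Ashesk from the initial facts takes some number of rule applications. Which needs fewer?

Ashesk: With Joryor, Irdsab is earned (B3). With Ulevor, Irdsab, and Joryor, Pelren is earned (B1). With Irdsab and Pelren, Ashesk is earned (B11). [3 rule applications]
Falven: With Joryor, Irdsab is earned (B3). With Ulevor, Irdsab, and Joryor, Pelren is earned (B1). With Irdsab and Pelren, Ashesk is earned (B11). With Ashesk and Pelren, Falven is earned (B9). [4 rule applications]
Ashesk needs fewer.

Ashesk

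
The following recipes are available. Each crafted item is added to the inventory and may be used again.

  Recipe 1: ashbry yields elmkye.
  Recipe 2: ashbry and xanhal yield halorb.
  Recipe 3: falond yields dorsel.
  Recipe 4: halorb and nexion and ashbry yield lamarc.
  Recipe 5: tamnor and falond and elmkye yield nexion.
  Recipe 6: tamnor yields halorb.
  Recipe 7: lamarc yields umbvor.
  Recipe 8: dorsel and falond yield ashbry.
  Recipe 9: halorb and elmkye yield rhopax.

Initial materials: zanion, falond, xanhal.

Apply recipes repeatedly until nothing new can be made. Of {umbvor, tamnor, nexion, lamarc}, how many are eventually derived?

umbvor would need lamarc (Recipe 7), but lamarc is never obtained.
No rule produces tamnor, and it is not given.
nexion would need tamnor, falond, and elmkye (Recipe 5), but tamnor is never obtained.
lamarc would need halorb, nexion, and ashbry (Recipe 4), but nexion is never obtained.
None of the 4 are reached.

0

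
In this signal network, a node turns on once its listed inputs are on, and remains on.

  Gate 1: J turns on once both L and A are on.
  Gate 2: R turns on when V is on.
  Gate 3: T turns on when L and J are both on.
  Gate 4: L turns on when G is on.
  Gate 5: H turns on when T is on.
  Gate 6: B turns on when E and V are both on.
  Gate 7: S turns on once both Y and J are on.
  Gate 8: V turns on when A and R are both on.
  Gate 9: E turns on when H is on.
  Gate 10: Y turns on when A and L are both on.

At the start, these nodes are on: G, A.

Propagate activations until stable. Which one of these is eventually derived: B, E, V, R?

Gate 4: G on → L on.
L and A are on, so J turns on (Gate 1).
L and J are on, so T turns on (Gate 3).
T is on, so H turns on (Gate 5).
Gate 9: H on → E on.
B would need E and V (Gate 6), but V never turns on. R would need V (Gate 2), but V never turns on. V would need A and R (Gate 8), but R never turns on.

E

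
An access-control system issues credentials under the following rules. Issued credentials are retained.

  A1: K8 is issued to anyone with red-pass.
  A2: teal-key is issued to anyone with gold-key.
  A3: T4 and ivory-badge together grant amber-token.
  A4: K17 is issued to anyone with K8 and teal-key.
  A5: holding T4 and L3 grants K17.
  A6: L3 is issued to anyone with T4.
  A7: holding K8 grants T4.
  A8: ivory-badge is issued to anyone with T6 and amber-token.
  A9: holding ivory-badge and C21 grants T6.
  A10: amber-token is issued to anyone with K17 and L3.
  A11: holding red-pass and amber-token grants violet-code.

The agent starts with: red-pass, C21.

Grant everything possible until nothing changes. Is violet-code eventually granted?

Holding red-pass grants K8 (A1).
Holding K8 grants T4 (A7).
Holding T4 grants L3 (A6).
Holding T4 and L3 grants K17 (A5).
Holding K17 and L3 grants amber-token (A10).
Holding red-pass and amber-token grants violet-code (A11).

Yes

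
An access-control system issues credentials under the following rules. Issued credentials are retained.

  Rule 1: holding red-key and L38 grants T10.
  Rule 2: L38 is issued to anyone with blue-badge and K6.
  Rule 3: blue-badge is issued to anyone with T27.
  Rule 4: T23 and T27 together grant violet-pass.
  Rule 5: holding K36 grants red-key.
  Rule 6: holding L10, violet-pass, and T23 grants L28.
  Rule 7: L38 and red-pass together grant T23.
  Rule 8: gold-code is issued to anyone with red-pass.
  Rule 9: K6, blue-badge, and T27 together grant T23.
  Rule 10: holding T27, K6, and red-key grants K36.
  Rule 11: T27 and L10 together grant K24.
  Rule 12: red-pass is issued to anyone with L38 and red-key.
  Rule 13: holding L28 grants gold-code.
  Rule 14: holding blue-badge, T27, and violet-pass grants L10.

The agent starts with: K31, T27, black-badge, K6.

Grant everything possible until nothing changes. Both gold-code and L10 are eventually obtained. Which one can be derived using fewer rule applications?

L10: Holding T27 grants blue-badge (Rule 3). Holding K6, blue-badge, and T27 grants T23 (Rule 9). Holding T23 and T27 grants violet-pass (Rule 4). Holding blue-badge, T27, and violet-pass grants L10 (Rule 14). [4 rule applications]
gold-code: Holding T27 grants blue-badge (Rule 3). Holding K6, blue-badge, and T27 grants T23 (Rule 9). Holding T23 and T27 grants violet-pass (Rule 4). Holding blue-badge, T27, and violet-pass grants L10 (Rule 14). Holding L10, violet-pass, and T23 grants L28 (Rule 6). Holding L28 grants gold-code (Rule 13). [6 rule applications]
L10 needs fewer.

L10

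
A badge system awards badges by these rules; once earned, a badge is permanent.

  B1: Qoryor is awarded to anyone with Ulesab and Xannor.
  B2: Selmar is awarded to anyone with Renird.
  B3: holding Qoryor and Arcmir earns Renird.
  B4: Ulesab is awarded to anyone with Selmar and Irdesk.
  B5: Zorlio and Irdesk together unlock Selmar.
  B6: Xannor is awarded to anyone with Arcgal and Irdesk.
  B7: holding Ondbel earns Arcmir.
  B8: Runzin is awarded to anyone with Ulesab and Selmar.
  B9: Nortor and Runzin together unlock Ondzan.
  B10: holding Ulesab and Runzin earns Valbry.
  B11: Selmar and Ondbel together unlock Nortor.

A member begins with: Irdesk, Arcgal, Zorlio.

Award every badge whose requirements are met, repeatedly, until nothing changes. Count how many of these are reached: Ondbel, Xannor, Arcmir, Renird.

With Arcgal and Irdesk, Xannor is earned (B6).
No rule produces Ondbel, and it is not given.
Xannor: reached.
Arcmir would need Ondbel (B7), but Ondbel is never earned.
Renird would need Qoryor and Arcmir (B3), but Arcmir is never earned.
Reached: Xannor — 1 of the 4.

1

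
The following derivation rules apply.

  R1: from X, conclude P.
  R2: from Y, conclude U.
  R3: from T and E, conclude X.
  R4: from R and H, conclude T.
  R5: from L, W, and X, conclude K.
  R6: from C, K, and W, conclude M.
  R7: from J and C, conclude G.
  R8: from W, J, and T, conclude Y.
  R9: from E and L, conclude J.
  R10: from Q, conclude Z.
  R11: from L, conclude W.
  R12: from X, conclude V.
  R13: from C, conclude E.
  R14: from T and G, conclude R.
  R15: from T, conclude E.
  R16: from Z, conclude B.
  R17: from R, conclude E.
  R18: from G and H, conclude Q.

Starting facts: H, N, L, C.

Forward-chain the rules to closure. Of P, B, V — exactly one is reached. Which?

From C, R13 gives E.
From E and L, R9 gives J.
From J and C, R7 gives G.
From G and H, R18 gives Q.
From Q, R10 gives Z.
Z holds, so B follows (R16).
P would need X (R1), but X is never established. V would need X (R12), but X is never established.

B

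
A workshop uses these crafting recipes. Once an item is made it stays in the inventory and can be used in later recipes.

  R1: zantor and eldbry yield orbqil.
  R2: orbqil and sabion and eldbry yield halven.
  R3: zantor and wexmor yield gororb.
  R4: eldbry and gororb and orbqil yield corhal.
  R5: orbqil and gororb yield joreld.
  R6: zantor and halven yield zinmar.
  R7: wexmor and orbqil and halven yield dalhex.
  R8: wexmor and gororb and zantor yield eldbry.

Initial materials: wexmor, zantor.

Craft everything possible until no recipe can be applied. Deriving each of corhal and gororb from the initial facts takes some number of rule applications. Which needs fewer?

gororb: Using R3, zantor and wexmor make gororb. [1 rule application]
corhal: zantor and wexmor → gororb (R3). Using R8, wexmor, gororb, and zantor make eldbry. zantor and eldbry → orbqil (R1). Using R4, eldbry, gororb, and orbqil make corhal. [4 rule applications]
gororb needs fewer.

gororb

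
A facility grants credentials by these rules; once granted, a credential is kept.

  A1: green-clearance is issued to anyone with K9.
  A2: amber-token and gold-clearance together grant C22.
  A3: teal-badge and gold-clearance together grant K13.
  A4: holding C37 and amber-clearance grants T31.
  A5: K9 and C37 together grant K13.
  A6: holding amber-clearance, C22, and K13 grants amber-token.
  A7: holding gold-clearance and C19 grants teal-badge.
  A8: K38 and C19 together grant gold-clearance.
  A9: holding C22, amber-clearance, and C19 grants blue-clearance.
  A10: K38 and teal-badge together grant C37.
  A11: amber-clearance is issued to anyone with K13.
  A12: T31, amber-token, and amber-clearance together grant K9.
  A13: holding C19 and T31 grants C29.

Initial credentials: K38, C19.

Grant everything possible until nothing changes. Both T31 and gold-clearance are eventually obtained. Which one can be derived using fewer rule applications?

gold-clearance

gold-clearance: Holding K38 and C19 grants gold-clearance (A8). [1 rule application]
T31: Holding K38 and C19 grants gold-clearance (A8). Holding gold-clearance and C19 grants teal-badge (A7). Holding K38 and teal-badge grants C37 (A10). Holding teal-badge and gold-clearance grants K13 (A3). Holding K13 grants amber-clearance (A11). Holding C37 and amber-clearance grants T31 (A4). [6 rule applications]
gold-clearance needs fewer.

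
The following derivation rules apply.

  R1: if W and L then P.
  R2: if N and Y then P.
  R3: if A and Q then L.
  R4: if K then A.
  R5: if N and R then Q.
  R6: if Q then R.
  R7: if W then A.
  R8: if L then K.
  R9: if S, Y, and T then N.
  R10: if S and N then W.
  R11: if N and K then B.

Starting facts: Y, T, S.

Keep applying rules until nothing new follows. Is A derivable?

Yes

S, Y, and T hold, so N follows (R9).
S and N hold, so W follows (R10).
W holds, so A follows (R7).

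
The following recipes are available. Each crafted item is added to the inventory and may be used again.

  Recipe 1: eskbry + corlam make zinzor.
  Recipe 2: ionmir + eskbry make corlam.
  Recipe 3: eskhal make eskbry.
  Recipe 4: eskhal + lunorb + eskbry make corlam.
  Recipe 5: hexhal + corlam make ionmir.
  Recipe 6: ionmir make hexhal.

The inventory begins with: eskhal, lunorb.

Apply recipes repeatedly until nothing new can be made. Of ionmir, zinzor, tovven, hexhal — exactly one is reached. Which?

Using Recipe 3, eskhal makes eskbry.
Using Recipe 4, eskhal, lunorb, and eskbry make corlam.
eskbry + corlam → zinzor (Recipe 1).
hexhal would need ionmir (Recipe 6), but ionmir is never obtained. No rule produces tovven, and it is not given. ionmir would need hexhal and corlam (Recipe 5), but hexhal is never obtained.

zinzor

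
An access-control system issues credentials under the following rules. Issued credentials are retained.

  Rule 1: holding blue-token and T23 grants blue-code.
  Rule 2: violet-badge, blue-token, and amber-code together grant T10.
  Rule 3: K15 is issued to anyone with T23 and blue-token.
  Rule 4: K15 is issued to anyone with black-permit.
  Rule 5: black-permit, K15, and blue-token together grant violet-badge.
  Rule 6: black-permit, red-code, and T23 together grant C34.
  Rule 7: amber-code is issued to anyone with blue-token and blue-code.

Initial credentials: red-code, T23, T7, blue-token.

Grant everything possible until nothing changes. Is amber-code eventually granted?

Yes

Holding blue-token and T23 grants blue-code (Rule 1).
Holding blue-token and blue-code grants amber-code (Rule 7).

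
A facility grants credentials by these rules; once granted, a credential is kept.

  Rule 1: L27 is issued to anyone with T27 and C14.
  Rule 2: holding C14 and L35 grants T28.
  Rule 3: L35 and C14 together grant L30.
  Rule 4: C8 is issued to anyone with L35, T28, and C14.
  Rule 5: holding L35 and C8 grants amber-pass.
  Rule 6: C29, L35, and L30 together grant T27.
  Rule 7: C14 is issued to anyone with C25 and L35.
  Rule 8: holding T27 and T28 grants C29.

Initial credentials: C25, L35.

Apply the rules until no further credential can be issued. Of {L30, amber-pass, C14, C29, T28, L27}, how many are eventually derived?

4

Holding C25 and L35 grants C14 (Rule 7).
Holding C14 and L35 grants T28 (Rule 2).
Holding L35 and C14 grants L30 (Rule 3).
Holding L35, T28, and C14 grants C8 (Rule 4).
Holding L35 and C8 grants amber-pass (Rule 5).
L30: reached.
amber-pass: reached.
C14: reached.
C29 would need T27 and T28 (Rule 8), but T27 is never granted.
T28: reached.
L27 would need T27 and C14 (Rule 1), but T27 is never granted.
Reached: L30, amber-pass, C14, and T28 — 4 of the 6.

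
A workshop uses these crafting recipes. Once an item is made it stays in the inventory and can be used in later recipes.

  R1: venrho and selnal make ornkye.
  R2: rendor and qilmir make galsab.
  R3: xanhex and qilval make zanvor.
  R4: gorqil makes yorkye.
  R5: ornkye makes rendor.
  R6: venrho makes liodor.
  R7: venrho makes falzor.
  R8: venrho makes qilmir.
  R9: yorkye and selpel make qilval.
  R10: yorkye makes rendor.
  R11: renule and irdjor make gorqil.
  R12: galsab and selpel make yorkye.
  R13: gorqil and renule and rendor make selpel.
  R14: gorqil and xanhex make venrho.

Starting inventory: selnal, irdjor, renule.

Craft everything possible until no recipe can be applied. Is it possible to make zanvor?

No

zanvor would need xanhex and qilval (R3), but xanhex is never obtained.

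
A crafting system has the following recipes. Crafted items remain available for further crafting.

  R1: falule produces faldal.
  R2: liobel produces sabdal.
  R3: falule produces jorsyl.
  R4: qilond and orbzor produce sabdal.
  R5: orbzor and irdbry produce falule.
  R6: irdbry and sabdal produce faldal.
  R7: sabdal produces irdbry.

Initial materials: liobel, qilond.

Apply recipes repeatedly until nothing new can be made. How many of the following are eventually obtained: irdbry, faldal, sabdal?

liobel → sabdal (R2).
Using R7, sabdal makes irdbry.
Using R6, irdbry and sabdal make faldal.
irdbry: reached.
faldal: reached.
sabdal: reached.
All 3 are reached.

3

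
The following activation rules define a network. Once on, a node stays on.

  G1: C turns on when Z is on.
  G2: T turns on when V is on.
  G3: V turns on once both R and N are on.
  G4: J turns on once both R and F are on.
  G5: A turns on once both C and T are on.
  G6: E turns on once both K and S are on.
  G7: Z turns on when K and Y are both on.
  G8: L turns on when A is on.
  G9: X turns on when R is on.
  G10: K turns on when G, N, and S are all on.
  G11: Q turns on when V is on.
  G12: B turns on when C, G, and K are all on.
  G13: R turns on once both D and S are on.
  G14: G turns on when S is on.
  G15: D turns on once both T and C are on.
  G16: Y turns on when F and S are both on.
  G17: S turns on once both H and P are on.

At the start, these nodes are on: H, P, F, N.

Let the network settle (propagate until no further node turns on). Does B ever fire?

G17: H and P on → S on.
F and S are on, so Y turns on (G16).
S is on, so G turns on (G14).
G, N, and S are on, so K turns on (G10).
G7: K and Y on → Z on.
G1: Z on → C on.
C, G, and K are on, so B turns on (G12).

Yes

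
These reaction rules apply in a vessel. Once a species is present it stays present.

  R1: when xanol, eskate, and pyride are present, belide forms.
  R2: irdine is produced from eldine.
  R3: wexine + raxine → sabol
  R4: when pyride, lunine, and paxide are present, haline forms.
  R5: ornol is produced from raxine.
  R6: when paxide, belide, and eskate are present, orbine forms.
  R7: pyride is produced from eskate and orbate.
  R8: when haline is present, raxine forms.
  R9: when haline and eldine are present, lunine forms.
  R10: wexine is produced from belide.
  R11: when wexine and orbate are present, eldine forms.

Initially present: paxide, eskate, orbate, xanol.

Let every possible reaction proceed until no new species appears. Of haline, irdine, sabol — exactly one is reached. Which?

eskate and orbate present → pyride forms (R7).
xanol, eskate, and pyride present → belide forms (R1).
belide present → wexine forms (R10).
wexine and orbate present → eldine forms (R11).
eldine present → irdine forms (R2).
haline would need pyride, lunine, and paxide (R4), but lunine never forms. sabol would need wexine and raxine (R3), but raxine never forms.

irdine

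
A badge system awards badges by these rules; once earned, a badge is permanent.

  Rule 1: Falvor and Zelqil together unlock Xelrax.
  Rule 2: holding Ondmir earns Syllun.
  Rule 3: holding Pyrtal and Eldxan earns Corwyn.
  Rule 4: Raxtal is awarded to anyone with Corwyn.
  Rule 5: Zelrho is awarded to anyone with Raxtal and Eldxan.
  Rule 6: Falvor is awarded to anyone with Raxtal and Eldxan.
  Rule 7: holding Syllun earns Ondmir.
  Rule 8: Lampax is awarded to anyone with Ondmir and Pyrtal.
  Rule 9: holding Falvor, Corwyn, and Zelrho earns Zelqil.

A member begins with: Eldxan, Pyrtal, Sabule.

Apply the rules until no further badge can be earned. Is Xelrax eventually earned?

Yes

With Pyrtal and Eldxan, Corwyn is earned (Rule 3).
With Corwyn, Raxtal is earned (Rule 4).
With Raxtal and Eldxan, Zelrho is earned (Rule 5).
With Raxtal and Eldxan, Falvor is earned (Rule 6).
With Falvor, Corwyn, and Zelrho, Zelqil is earned (Rule 9).
With Falvor and Zelqil, Xelrax is earned (Rule 1).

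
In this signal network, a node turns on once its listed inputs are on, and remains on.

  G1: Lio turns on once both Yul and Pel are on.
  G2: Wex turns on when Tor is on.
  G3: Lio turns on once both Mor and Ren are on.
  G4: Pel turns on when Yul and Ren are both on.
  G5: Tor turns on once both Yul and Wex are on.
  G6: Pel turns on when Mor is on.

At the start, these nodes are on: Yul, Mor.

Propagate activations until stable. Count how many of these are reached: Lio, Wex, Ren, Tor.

G6: Mor on → Pel on.
G1: Yul and Pel on → Lio on.
Lio: reached.
Wex would need Tor (G2), but Tor never turns on.
No rule produces Ren, and it is not given.
Tor would need Yul and Wex (G5), but Wex never turns on.
Reached: Lio — 1 of the 4.

1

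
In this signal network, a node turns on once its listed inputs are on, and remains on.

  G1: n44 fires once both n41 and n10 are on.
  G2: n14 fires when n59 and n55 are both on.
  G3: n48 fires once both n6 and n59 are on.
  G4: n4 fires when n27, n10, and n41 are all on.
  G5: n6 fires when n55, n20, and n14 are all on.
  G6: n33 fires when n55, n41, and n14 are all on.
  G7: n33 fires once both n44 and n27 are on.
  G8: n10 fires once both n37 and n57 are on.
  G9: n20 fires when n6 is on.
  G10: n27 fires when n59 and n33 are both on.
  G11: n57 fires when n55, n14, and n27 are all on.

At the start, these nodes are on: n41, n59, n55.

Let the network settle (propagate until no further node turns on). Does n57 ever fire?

n59 and n55 are on, so n14 fires (G2).
n55, n41, and n14 are on, so n33 fires (G6).
G10: n59 and n33 on → n27 on.
G11: n55, n14, and n27 on → n57 on.

Yes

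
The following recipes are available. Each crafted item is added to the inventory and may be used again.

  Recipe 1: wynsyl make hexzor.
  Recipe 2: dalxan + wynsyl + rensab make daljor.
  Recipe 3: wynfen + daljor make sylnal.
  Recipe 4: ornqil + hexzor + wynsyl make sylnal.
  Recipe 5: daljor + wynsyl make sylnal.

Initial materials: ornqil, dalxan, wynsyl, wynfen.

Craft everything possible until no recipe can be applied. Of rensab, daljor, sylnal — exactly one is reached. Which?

wynsyl → hexzor (Recipe 1).
ornqil + hexzor + wynsyl → sylnal (Recipe 4).
daljor would need dalxan, wynsyl, and rensab (Recipe 2), but rensab is never obtained. No rule produces rensab, and it is not given.

sylnal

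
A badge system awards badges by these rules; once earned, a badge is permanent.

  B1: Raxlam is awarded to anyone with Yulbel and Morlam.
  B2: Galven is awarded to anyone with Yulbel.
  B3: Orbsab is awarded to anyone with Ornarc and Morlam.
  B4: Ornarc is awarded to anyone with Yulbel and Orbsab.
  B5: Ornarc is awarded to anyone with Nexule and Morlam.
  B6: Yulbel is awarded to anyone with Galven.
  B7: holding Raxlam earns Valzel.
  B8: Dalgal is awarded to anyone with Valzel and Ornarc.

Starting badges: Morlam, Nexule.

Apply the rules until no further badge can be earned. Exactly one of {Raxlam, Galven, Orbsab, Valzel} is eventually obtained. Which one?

With Nexule and Morlam, Ornarc is earned (B5).
With Ornarc and Morlam, Orbsab is earned (B3).
Raxlam would need Yulbel and Morlam (B1), but Yulbel is never earned. Valzel would need Raxlam (B7), but Raxlam is never earned. Galven would need Yulbel (B2), but Yulbel is never earned.

Orbsab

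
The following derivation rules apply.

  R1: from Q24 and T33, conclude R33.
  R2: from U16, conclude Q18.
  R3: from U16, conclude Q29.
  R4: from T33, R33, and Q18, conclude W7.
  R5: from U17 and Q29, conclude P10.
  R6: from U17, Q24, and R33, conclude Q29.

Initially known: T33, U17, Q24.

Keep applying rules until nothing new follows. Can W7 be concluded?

No

W7 would need T33, R33, and Q18 (R4), but Q18 is never established.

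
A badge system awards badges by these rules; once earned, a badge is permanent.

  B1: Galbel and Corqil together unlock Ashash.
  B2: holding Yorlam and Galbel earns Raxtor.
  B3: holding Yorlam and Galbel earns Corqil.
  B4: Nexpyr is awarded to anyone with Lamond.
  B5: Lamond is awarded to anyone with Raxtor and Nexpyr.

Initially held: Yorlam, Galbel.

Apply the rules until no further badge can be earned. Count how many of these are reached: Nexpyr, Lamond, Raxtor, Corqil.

2

With Yorlam and Galbel, Corqil is earned (B3).
With Yorlam and Galbel, Raxtor is earned (B2).
Nexpyr would need Lamond (B4), but Lamond is never earned.
Lamond would need Raxtor and Nexpyr (B5), but Nexpyr is never earned.
Raxtor: reached.
Corqil: reached.
Reached: Raxtor and Corqil — 2 of the 4.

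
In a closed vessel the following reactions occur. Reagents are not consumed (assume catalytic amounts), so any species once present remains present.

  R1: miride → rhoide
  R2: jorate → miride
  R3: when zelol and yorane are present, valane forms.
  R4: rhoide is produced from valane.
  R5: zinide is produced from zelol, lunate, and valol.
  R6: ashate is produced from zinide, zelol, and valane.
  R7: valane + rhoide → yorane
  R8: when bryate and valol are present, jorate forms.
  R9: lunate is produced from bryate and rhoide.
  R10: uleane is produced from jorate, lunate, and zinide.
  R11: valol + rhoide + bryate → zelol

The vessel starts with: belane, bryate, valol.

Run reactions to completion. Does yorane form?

No

yorane would need valane and rhoide (R7), but valane never forms.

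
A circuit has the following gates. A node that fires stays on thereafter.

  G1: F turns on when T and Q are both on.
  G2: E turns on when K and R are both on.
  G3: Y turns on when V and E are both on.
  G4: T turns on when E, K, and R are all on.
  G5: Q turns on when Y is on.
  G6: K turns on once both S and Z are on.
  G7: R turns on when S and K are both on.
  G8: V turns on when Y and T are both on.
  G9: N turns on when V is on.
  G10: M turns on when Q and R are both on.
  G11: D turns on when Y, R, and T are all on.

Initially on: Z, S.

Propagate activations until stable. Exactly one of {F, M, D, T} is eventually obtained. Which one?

T

G6: S and Z on → K on.
S and K are on, so R turns on (G7).
G2: K and R on → E on.
E, K, and R are on, so T turns on (G4).
F would need T and Q (G1), but Q never turns on. D would need Y, R, and T (G11), but Y never turns on. M would need Q and R (G10), but Q never turns on.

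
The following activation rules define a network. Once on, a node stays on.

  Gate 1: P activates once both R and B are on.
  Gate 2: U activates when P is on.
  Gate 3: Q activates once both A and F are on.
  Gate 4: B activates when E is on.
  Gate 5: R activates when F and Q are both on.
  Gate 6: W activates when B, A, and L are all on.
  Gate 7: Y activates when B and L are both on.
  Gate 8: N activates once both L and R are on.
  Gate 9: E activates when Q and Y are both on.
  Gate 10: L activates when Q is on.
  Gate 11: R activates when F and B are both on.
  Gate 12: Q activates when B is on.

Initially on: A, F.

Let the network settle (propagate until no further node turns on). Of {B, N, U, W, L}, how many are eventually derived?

A and F are on, so Q activates (Gate 3).
Q is on, so L activates (Gate 10).
F and Q are on, so R activates (Gate 5).
Gate 8: L and R on → N on.
B would need E (Gate 4), but E never turns on.
N: reached.
U would need P (Gate 2), but P never turns on.
W would need B, A, and L (Gate 6), but B never turns on.
L: reached.
Reached: N and L — 2 of the 5.

2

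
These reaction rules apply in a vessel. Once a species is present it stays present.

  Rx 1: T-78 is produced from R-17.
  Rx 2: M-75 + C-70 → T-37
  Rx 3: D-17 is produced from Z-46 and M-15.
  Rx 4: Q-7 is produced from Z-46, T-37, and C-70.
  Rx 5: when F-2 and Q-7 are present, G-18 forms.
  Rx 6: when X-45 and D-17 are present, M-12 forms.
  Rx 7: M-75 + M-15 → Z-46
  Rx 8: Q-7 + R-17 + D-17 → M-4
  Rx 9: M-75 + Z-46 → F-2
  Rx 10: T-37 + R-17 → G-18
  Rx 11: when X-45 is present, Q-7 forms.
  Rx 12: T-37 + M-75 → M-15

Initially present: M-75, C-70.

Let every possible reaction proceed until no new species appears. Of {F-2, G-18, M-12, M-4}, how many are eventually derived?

2

M-75 and C-70 present → T-37 forms (Rx 2).
T-37 and M-75 present → M-15 forms (Rx 12).
M-75 and M-15 present → Z-46 forms (Rx 7).
M-75 and Z-46 present → F-2 forms (Rx 9).
Z-46, T-37, and C-70 present → Q-7 forms (Rx 4).
F-2 and Q-7 present → G-18 forms (Rx 5).
F-2: reached.
G-18: reached.
M-12 would need X-45 and D-17 (Rx 6), but X-45 never forms.
M-4 would need Q-7, R-17, and D-17 (Rx 8), but R-17 never forms.
Reached: F-2 and G-18 — 2 of the 4.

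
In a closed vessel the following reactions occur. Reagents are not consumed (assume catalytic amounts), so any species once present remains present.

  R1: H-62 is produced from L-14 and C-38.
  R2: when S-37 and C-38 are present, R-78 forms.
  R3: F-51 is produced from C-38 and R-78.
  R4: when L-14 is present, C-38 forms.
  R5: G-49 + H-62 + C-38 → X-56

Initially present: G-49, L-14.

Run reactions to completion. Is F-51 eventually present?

F-51 would need C-38 and R-78 (R3), but R-78 never forms.

No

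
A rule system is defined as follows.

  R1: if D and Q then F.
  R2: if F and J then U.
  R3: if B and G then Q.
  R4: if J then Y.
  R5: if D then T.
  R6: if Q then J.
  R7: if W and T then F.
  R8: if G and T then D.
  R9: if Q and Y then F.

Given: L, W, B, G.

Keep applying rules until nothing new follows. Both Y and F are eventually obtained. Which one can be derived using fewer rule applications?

Y: B and G hold, so Q follows (R3). From Q, R6 gives J. J holds, so Y follows (R4). [3 rule applications]
F: From B and G, R3 gives Q. Q holds, so J follows (R6). From J, R4 gives Y. Q and Y hold, so F follows (R9). [4 rule applications]
Y needs fewer.

Y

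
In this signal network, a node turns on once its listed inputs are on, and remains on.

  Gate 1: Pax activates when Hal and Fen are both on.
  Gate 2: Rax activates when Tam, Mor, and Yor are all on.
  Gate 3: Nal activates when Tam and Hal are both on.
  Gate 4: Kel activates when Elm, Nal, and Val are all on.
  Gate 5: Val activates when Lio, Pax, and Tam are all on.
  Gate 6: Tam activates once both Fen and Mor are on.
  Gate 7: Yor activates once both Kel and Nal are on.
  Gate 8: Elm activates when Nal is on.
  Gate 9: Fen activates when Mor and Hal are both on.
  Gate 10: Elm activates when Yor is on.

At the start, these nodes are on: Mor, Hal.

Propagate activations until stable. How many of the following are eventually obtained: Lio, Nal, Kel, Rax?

Gate 9: Mor and Hal on → Fen on.
Gate 6: Fen and Mor on → Tam on.
Tam and Hal are on, so Nal activates (Gate 3).
No rule produces Lio, and it is not given.
Nal: reached.
Kel would need Elm, Nal, and Val (Gate 4), but Val never turns on.
Rax would need Tam, Mor, and Yor (Gate 2), but Yor never turns on.
Reached: Nal — 1 of the 4.

1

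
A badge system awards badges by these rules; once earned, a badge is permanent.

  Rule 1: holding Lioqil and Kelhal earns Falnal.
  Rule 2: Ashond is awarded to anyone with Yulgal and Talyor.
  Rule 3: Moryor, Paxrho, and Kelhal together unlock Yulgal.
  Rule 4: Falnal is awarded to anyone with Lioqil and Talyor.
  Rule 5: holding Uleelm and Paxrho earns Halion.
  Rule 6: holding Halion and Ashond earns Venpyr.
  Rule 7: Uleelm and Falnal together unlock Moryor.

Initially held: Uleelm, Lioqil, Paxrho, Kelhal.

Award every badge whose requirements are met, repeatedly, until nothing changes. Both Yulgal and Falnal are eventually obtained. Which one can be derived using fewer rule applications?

Falnal: With Lioqil and Kelhal, Falnal is earned (Rule 1). [1 rule application]
Yulgal: With Lioqil and Kelhal, Falnal is earned (Rule 1). With Uleelm and Falnal, Moryor is earned (Rule 7). With Moryor, Paxrho, and Kelhal, Yulgal is earned (Rule 3). [3 rule applications]
Falnal needs fewer.

Falnal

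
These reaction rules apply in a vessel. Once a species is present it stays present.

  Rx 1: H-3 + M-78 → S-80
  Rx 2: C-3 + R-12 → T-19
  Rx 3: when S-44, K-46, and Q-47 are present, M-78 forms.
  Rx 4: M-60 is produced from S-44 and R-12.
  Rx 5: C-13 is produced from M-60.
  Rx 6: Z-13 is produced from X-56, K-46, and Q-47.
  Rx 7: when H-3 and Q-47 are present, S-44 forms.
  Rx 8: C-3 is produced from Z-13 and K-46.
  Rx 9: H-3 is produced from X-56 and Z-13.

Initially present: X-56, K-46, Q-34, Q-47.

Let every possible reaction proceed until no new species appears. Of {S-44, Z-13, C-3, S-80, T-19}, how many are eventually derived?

4

X-56, K-46, and Q-47 present → Z-13 forms (Rx 6).
X-56 and Z-13 present → H-3 forms (Rx 9).
Z-13 and K-46 present → C-3 forms (Rx 8).
H-3 and Q-47 present → S-44 forms (Rx 7).
S-44, K-46, and Q-47 present → M-78 forms (Rx 3).
H-3 and M-78 present → S-80 forms (Rx 1).
S-44: reached.
Z-13: reached.
C-3: reached.
S-80: reached.
T-19 would need C-3 and R-12 (Rx 2), but R-12 never forms.
Reached: S-44, Z-13, C-3, and S-80 — 4 of the 5.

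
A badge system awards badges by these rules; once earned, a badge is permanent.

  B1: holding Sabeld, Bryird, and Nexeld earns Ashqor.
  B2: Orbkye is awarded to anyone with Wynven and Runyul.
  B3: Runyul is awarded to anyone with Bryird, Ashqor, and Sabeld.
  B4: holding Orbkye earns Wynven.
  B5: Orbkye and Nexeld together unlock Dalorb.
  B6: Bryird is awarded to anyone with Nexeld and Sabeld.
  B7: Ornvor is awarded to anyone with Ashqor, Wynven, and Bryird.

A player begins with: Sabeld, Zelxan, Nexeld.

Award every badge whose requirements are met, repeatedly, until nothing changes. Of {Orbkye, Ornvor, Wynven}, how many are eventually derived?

Orbkye would need Wynven and Runyul (B2), but Wynven is never earned.
Ornvor would need Ashqor, Wynven, and Bryird (B7), but Wynven is never earned.
Wynven would need Orbkye (B4), but Orbkye is never earned.
None of the 3 are reached.

0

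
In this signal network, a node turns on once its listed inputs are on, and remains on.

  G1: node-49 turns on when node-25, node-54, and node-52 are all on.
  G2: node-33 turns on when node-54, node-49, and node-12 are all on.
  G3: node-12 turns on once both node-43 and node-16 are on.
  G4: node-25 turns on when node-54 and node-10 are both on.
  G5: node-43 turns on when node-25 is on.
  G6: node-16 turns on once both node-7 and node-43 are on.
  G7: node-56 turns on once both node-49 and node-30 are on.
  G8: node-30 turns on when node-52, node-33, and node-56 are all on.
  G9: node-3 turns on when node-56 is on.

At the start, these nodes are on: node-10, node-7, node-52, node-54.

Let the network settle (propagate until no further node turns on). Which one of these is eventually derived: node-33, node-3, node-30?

G4: node-54 and node-10 on → node-25 on.
G1: node-25, node-54, and node-52 on → node-49 on.
G5: node-25 on → node-43 on.
node-7 and node-43 are on, so node-16 turns on (G6).
G3: node-43 and node-16 on → node-12 on.
G2: node-54, node-49, and node-12 on → node-33 on.
node-30 would need node-52, node-33, and node-56 (G8), but node-56 never turns on. node-3 would need node-56 (G9), but node-56 never turns on.

node-33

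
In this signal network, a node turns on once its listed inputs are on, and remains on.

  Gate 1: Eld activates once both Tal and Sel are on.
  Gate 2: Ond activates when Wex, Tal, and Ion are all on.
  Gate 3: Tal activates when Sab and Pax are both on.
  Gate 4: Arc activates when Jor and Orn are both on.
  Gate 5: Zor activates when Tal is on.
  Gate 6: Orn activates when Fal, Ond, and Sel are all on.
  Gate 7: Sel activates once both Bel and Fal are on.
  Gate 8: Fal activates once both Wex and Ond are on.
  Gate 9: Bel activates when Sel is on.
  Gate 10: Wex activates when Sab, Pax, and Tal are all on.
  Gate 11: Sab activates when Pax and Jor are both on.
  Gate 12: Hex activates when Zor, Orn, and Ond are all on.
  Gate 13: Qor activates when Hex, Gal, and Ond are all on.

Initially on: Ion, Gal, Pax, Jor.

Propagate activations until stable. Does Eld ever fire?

No

Eld would need Tal and Sel (Gate 1), but Sel never turns on.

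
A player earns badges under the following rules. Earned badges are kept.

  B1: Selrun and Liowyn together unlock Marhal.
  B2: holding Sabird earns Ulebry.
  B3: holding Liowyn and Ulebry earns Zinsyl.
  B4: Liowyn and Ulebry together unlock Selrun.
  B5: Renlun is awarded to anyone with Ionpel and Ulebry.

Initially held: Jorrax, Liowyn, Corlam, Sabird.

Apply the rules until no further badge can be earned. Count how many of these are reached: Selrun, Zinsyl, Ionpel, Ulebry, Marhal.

4

With Sabird, Ulebry is earned (B2).
With Liowyn and Ulebry, Selrun is earned (B4).
With Liowyn and Ulebry, Zinsyl is earned (B3).
With Selrun and Liowyn, Marhal is earned (B1).
Selrun: reached.
Zinsyl: reached.
No rule produces Ionpel, and it is not given.
Ulebry: reached.
Marhal: reached.
Reached: Selrun, Zinsyl, Ulebry, and Marhal — 4 of the 5.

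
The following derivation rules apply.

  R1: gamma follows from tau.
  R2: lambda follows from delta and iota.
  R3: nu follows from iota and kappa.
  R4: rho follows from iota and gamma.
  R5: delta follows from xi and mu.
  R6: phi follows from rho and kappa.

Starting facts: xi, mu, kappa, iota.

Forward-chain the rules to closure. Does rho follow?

No

rho would need iota and gamma (R4), but gamma is never established.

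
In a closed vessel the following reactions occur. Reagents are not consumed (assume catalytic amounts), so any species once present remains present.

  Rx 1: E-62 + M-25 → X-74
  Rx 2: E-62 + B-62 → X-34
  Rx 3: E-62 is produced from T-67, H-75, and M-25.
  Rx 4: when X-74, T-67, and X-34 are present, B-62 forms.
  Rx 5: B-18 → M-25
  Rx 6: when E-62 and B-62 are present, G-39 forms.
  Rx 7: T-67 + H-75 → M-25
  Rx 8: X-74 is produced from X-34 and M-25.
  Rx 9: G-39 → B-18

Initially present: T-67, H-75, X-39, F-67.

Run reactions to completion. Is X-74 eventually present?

T-67 and H-75 present → M-25 forms (Rx 7).
T-67, H-75, and M-25 present → E-62 forms (Rx 3).
E-62 and M-25 present → X-74 forms (Rx 1).

Yes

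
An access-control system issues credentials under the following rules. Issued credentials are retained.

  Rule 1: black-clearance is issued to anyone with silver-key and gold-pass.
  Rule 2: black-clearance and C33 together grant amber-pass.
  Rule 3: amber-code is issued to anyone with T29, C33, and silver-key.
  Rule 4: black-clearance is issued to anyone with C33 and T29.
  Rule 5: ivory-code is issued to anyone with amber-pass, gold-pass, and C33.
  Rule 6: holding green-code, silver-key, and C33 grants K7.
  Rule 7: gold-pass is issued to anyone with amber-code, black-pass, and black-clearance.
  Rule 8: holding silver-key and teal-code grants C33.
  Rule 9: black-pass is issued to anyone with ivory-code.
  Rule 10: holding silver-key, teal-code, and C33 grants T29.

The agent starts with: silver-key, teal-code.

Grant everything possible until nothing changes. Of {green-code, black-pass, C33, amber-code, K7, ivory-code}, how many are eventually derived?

Holding silver-key and teal-code grants C33 (Rule 8).
Holding silver-key, teal-code, and C33 grants T29 (Rule 10).
Holding T29, C33, and silver-key grants amber-code (Rule 3).
No rule produces green-code, and it is not given.
black-pass would need ivory-code (Rule 9), but ivory-code is never granted.
C33: reached.
amber-code: reached.
K7 would need green-code, silver-key, and C33 (Rule 6), but green-code is never granted.
ivory-code would need amber-pass, gold-pass, and C33 (Rule 5), but gold-pass is never granted.
Reached: C33 and amber-code — 2 of the 6.

2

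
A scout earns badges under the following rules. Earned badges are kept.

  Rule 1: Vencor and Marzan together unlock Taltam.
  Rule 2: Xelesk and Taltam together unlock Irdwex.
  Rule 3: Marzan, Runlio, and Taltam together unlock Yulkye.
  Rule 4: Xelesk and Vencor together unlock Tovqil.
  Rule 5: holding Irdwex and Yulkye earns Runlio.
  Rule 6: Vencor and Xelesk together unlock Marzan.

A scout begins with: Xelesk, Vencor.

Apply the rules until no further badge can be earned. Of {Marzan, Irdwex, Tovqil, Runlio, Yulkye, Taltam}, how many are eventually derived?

4

With Vencor and Xelesk, Marzan is earned (Rule 6).
With Xelesk and Vencor, Tovqil is earned (Rule 4).
With Vencor and Marzan, Taltam is earned (Rule 1).
With Xelesk and Taltam, Irdwex is earned (Rule 2).
Marzan: reached.
Irdwex: reached.
Tovqil: reached.
Runlio would need Irdwex and Yulkye (Rule 5), but Yulkye is never earned.
Yulkye would need Marzan, Runlio, and Taltam (Rule 3), but Runlio is never earned.
Taltam: reached.
Reached: Marzan, Irdwex, Tovqil, and Taltam — 4 of the 6.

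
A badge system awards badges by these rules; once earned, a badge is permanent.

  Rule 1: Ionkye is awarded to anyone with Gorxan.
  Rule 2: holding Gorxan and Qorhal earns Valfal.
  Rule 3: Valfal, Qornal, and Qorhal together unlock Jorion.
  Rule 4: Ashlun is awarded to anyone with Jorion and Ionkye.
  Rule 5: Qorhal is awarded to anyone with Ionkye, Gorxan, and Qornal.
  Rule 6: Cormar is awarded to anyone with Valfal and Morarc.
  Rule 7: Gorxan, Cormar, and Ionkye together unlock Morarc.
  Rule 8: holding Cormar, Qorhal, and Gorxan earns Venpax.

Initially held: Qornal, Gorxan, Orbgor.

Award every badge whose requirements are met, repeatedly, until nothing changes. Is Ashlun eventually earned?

With Gorxan, Ionkye is earned (Rule 1).
With Ionkye, Gorxan, and Qornal, Qorhal is earned (Rule 5).
With Gorxan and Qorhal, Valfal is earned (Rule 2).
With Valfal, Qornal, and Qorhal, Jorion is earned (Rule 3).
With Jorion and Ionkye, Ashlun is earned (Rule 4).

Yes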